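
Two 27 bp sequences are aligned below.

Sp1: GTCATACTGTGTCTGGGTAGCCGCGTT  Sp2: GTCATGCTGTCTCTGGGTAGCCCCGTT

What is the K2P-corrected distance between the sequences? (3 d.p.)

Of 27 sites, 1 differences are transitions and 2 are transversions, so P = 1/27 ≈ 0.037037 and Q = 2/27 ≈ 0.074074.
Under the Kimura two-parameter model, d = −½ ln(1 − 2P − Q) − ¼ ln(1 − 2Q).
1 − 2P − Q = 0.851852, giving −½ ln(0.851852) = 0.080171.
1 − 2Q = 0.851852, giving −¼ ln(0.851852) = 0.040086.
d = 0.080171 + 0.040086 = 0.120257.

0.120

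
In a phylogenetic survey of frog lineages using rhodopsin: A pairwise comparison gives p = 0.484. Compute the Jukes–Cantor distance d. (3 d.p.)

0.777

d = −(3/4) ln(1 − 4p/3) = −0.75 ln(1 − 0.645333) = −0.75 ln(0.354667)
  = −0.75 × (-1.036576) = 0.777432 substitutions/site.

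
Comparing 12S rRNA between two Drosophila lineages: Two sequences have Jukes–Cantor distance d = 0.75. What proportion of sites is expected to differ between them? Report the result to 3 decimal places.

0.474

p = (3/4)(1 − e^(−4d/3)) = 0.75 × (1 − e^(-1)) = 0.75 × (1 − 0.367879) = 0.474091.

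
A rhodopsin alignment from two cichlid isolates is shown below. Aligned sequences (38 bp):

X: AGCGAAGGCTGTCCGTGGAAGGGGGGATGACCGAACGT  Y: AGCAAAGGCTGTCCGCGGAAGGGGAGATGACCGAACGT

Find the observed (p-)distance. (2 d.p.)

0.08

The sequences differ at 3 of 38 positions (sites 4, 16, 25).
p = 3/38 = 0.078947… ≈ 0.08 (to 2 d.p.).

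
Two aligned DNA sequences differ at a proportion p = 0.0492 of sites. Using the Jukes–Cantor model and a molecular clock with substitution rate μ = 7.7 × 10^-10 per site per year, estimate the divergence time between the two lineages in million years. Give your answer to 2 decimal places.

33.04

d = −(3/4) ln(1 − 4p/3) = −0.75 ln(1 − 0.0656) = −0.75 ln(0.9344)
  = −0.75 × (-0.067851) = 0.050888 substitutions/site.
Under a molecular clock d = 2μt, so t = d/(2μ) = 0.050888 / (2 × 7.7 × 10^-10) = 33.04 million years.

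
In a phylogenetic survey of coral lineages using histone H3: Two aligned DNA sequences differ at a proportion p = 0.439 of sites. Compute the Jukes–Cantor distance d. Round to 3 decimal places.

d = −(3/4) ln(1 − 4p/3) = −0.75 ln(1 − 0.585333) = −0.75 ln(0.414667)
  = −0.75 × (-0.880279) = 0.660209 substitutions/site.

0.660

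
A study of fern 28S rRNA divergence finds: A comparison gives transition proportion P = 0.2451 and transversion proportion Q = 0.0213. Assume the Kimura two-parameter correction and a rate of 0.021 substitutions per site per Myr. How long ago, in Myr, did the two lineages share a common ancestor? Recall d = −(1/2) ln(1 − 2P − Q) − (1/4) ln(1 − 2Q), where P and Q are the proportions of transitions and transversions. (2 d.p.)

8.79

Under the Kimura two-parameter model, d = −½ ln(1 − 2P − Q) − ¼ ln(1 − 2Q).
1 − 2P − Q = 0.4885, giving −½ ln(0.4885) = 0.358208.
1 − 2Q = 0.9574, giving −¼ ln(0.9574) = 0.010884.
d = 0.358208 + 0.010884 = 0.369092.
Under a molecular clock d = 2μt, so t = d/(2μ) = 0.369092 / (2 × 0.021) = 8.79 Myr.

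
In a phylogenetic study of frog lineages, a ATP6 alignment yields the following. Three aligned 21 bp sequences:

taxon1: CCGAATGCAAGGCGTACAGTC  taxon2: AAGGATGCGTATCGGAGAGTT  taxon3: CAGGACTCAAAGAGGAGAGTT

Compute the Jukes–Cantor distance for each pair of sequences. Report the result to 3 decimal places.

taxon1–taxon2: 10/21 sites differ → p ≈ 0.47619, d = −0.75 ln(1 − 0.63492) = 0.755729 ≈ 0.756.
taxon1–taxon3: 9/21 sites differ → p ≈ 0.428571, d = −0.75 ln(1 − 0.571428) = 0.635472 ≈ 0.635.
taxon2–taxon3: 7/21 sites differ → p ≈ 0.333333, d = −0.75 ln(1 − 0.444444) = 0.440839 ≈ 0.441.

d(taxon1,taxon2) = 0.756, d(taxon1,taxon3) = 0.635, d(taxon2,taxon3) = 0.441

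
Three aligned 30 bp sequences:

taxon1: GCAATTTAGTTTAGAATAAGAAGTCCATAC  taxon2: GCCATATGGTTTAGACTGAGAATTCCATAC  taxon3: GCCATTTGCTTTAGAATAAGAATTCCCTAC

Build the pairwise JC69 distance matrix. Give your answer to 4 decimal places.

taxon1–taxon2: 6/30 sites differ → p = 0.2, d = −0.75 ln(1 − 0.266667) = 0.232617 ≈ 0.2326.
taxon1–taxon3: 5/30 sites differ → p ≈ 0.166667, d = −0.75 ln(1 − 0.222223) = 0.188487 ≈ 0.1885.
taxon2–taxon3: 5/30 sites differ → p ≈ 0.166667, d = −0.75 ln(1 − 0.222223) = 0.188487 ≈ 0.1885.

d(taxon1,taxon2) = 0.2326, d(taxon1,taxon3) = 0.1885, d(taxon2,taxon3) = 0.1885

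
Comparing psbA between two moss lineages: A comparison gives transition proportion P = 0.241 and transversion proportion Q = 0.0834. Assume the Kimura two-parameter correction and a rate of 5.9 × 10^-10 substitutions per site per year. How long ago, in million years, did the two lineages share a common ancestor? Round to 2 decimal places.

391.77

Under the Kimura two-parameter model, d = −½ ln(1 − 2P − Q) − ¼ ln(1 − 2Q).
1 − 2P − Q = 0.4346, giving −½ ln(0.4346) = 0.416665.
1 − 2Q = 0.8332, giving −¼ ln(0.8332) = 0.045620.
d = 0.416665 + 0.045620 = 0.462285.
Under a molecular clock d = 2μt, so t = d/(2μ) = 0.462285 / (2 × 5.9 × 10^-10) = 391.77 million years.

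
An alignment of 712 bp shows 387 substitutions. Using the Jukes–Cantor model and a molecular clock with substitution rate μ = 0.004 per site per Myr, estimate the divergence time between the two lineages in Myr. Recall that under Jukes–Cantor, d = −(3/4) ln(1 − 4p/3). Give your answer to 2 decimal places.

p = 387/712 ≈ 0.543539.
d = −(3/4) ln(1 − 4p/3) = −0.75 ln(1 − 0.724719) = −0.75 ln(0.275281)
  = −0.75 × (-1.289963) = 0.967472 substitutions/site.
Under a molecular clock d = 2μt, so t = d/(2μ) = 0.967472 / (2 × 0.004) = 120.93 Myr.

120.93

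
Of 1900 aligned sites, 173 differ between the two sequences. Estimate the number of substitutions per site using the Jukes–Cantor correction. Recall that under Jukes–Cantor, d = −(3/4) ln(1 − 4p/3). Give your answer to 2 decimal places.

0.10

p = 173/1900 ≈ 0.091053.
d = −(3/4) ln(1 − 4p/3) = −0.75 ln(1 − 0.121404) = −0.75 ln(0.878596)
  = −0.75 × (-0.129430) = 0.097073 substitutions/site.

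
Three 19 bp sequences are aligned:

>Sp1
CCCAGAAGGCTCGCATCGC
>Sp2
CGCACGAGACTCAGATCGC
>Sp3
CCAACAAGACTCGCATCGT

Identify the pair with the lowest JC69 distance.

Sp1–Sp2: 6/19 differ, p = 0.316, d = 0.410.
Sp1–Sp3: 4/19 differ, p = 0.211, d = 0.247.
Sp2–Sp3: 6/19 differ, p = 0.316, d = 0.410.
The smallest distance is between Sp1 and Sp3.

Sp1 and Sp3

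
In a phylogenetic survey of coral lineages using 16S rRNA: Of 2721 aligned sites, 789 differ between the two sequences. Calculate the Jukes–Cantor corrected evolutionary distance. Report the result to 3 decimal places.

0.367

p = 789/2721 ≈ 0.289967.
d = −(3/4) ln(1 − 4p/3) = −0.75 ln(1 − 0.386623) = −0.75 ln(0.613377)
  = −0.75 × (-0.488776) = 0.366582 substitutions/site.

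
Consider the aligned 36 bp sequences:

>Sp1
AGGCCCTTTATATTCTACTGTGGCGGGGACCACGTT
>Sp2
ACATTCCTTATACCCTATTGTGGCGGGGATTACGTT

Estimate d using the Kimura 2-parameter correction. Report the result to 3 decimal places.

0.389

Of 36 sites, 9 differences are transitions and 1 are transversions, so P = 9/36 = 0.25 and Q = 1/36 ≈ 0.027778.
Under the Kimura two-parameter model, d = −½ ln(1 − 2P − Q) − ¼ ln(1 − 2Q).
1 − 2P − Q = 0.472222, giving −½ ln(0.472222) = 0.375153.
1 − 2Q = 0.944444, giving −¼ ln(0.944444) = 0.014290.
d = 0.375153 + 0.014290 = 0.389443.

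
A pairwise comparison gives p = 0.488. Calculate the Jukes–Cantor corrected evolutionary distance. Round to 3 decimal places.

0.789

d = −(3/4) ln(1 − 4p/3) = −0.75 ln(1 − 0.650667) = −0.75 ln(0.349333)
  = −0.75 × (-1.051730) = 0.788798 substitutions/site.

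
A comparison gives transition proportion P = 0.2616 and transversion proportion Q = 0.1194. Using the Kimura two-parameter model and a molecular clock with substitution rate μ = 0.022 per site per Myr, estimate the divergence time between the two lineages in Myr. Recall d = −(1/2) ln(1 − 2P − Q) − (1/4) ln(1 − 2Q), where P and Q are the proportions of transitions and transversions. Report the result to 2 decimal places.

Under the Kimura two-parameter model, d = −½ ln(1 − 2P − Q) − ¼ ln(1 − 2Q).
1 − 2P − Q = 0.3574, giving −½ ln(0.3574) = 0.514450.
1 − 2Q = 0.7612, giving −¼ ln(0.7612) = 0.068215.
d = 0.514450 + 0.068215 = 0.582665.
Under a molecular clock d = 2μt, so t = d/(2μ) = 0.582665 / (2 × 0.022) = 13.24 Myr.

13.24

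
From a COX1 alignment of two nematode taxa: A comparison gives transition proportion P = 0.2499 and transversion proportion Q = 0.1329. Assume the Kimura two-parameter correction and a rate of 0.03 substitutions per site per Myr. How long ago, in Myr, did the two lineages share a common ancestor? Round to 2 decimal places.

Under the Kimura two-parameter model, d = −½ ln(1 − 2P − Q) − ¼ ln(1 − 2Q).
1 − 2P − Q = 0.3673, giving −½ ln(0.3673) = 0.500788.
1 − 2Q = 0.7342, giving −¼ ln(0.7342) = 0.077243.
d = 0.500788 + 0.077243 = 0.578031.
Under a molecular clock d = 2μt, so t = d/(2μ) = 0.578031 / (2 × 0.03) = 9.63 Myr.

9.63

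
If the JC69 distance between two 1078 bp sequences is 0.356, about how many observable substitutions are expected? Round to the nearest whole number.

306

Invert JC69: p = (3/4)(1 − e^(−4d/3)) = 0.75 × (1 − e^(-0.474667)) = 0.75 × (1 − 0.622092) = 0.283431.
Expected differing sites = pL ≈ 0.283431 × 1078 = 305.538618 ≈ 306.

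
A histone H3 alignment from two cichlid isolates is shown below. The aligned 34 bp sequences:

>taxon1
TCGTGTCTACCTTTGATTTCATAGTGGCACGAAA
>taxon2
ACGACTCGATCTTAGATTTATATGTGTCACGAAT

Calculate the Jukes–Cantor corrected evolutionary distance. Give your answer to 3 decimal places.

0.477

The sequences differ at 12 of 34 sites, so p = 12/34 ≈ 0.352941.
d = −(3/4) ln(1 − 4p/3) = −0.75 ln(1 − 0.470588) = −0.75 ln(0.529412)
  = −0.75 × (-0.635988) = 0.476991 substitutions/site.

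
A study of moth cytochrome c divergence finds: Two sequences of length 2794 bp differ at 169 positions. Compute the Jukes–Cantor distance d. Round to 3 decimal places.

0.063

p = 169/2794 ≈ 0.060487.
d = −(3/4) ln(1 − 4p/3) = −0.75 ln(1 − 0.080649) = −0.75 ln(0.919351)
  = −0.75 × (-0.084087) = 0.063065 substitutions/site.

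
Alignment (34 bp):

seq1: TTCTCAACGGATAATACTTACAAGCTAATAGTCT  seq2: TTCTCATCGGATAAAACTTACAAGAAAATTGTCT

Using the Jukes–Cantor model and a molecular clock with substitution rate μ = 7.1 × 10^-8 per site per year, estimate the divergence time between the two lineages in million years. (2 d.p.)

1.15

The sequences differ at 5 of 34 sites (7, 15, 25, 26, 30), so p = 5/34 ≈ 0.147059.
d = −(3/4) ln(1 − 4p/3) = −0.75 ln(1 − 0.196079) = −0.75 ln(0.803921)
  = −0.75 × (-0.218254) = 0.163691 substitutions/site.
Under a molecular clock d = 2μt, so t = d/(2μ) = 0.163691 / (2 × 7.1 × 10^-8) = 1.15 million years.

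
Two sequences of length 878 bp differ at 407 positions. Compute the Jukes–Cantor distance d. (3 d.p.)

0.722

p = 407/878 ≈ 0.463554.
d = −(3/4) ln(1 − 4p/3) = −0.75 ln(1 − 0.618072) = −0.75 ln(0.381928)
  = −0.75 × (-0.962523) = 0.721892 substitutions/site.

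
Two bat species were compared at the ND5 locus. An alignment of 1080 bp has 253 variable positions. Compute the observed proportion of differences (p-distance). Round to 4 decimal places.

p = 253/1080 = 0.234259… ≈ 0.2343 (to 4 d.p.).

0.2343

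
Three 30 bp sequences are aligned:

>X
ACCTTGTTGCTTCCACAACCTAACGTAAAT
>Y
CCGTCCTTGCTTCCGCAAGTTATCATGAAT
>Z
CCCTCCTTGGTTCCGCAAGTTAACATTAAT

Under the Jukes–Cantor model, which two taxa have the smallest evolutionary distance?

X–Y: 10/30 differ, p = 0.333, d = 0.441.
X–Z: 9/30 differ, p = 0.300, d = 0.383.
Y–Z: 4/30 differ, p = 0.133, d = 0.147.
The smallest distance is between Y and Z.

Y and Z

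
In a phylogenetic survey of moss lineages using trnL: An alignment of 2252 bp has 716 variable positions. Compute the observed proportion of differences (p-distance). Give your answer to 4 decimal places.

0.3179

p = 716/2252 = 0.317939… ≈ 0.3179 (to 4 d.p.).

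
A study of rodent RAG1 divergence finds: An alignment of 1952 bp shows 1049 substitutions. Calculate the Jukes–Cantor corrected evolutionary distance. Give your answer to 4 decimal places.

p = 1049/1952 ≈ 0.537398.
d = −(3/4) ln(1 − 4p/3) = −0.75 ln(1 − 0.716531) = −0.75 ln(0.283469)
  = −0.75 × (-1.260653) = 0.945490 substitutions/site.

0.9455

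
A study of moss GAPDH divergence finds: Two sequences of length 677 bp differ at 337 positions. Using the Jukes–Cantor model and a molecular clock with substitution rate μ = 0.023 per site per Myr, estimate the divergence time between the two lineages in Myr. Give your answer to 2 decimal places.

17.77

p = 337/677 ≈ 0.497784.
d = −(3/4) ln(1 − 4p/3) = −0.75 ln(1 − 0.663712) = −0.75 ln(0.336288)
  = −0.75 × (-1.089787) = 0.817340 substitutions/site.
Under a molecular clock d = 2μt, so t = d/(2μ) = 0.817340 / (2 × 0.023) = 17.77 Myr.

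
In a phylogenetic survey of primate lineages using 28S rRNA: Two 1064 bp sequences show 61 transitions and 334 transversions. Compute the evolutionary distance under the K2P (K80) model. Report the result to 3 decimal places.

0.527

P = 61/1064 ≈ 0.057331 and Q = 334/1064 ≈ 0.31391.
Under the Kimura two-parameter model, d = −½ ln(1 − 2P − Q) − ¼ ln(1 − 2Q).
1 − 2P − Q = 0.571428, giving −½ ln(0.571428) = 0.279808.
1 − 2Q = 0.37218, giving −¼ ln(0.37218) = 0.247094.
d = 0.279808 + 0.247094 = 0.526902.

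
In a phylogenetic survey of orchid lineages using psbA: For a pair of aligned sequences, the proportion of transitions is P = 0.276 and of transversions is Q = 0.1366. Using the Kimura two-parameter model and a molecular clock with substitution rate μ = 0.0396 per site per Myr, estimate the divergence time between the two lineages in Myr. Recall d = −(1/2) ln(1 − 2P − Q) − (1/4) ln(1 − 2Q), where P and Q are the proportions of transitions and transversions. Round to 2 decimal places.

Under the Kimura two-parameter model, d = −½ ln(1 − 2P − Q) − ¼ ln(1 − 2Q).
1 − 2P − Q = 0.3114, giving −½ ln(0.3114) = 0.583339.
1 − 2Q = 0.7268, giving −¼ ln(0.7268) = 0.079776.
d = 0.583339 + 0.079776 = 0.663115.
Under a molecular clock d = 2μt, so t = d/(2μ) = 0.663115 / (2 × 0.0396) = 8.37 Myr.

8.37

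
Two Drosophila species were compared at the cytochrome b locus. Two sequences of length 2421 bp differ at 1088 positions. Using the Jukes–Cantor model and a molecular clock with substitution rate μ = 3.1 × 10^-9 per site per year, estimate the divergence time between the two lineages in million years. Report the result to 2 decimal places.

p = 1088/2421 ≈ 0.449401.
d = −(3/4) ln(1 − 4p/3) = −0.75 ln(1 − 0.599201) = −0.75 ln(0.400799)
  = −0.75 × (-0.914295) = 0.685721 substitutions/site.
Under a molecular clock d = 2μt, so t = d/(2μ) = 0.685721 / (2 × 3.1 × 10^-9) = 110.60 million years.

110.60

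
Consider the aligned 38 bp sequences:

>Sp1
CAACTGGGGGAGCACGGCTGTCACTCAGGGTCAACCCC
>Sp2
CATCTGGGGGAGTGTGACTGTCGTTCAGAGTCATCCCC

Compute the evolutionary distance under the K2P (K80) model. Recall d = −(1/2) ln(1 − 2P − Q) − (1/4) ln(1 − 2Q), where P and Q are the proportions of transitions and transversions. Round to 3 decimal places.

0.301

Of 38 sites, 7 differences are transitions and 2 are transversions, so P = 7/38 ≈ 0.184211 and Q = 2/38 ≈ 0.052632.
Under the Kimura two-parameter model, d = −½ ln(1 − 2P − Q) − ¼ ln(1 − 2Q).
1 − 2P − Q = 0.578946, giving −½ ln(0.578946) = 0.273273.
1 − 2Q = 0.894736, giving −¼ ln(0.894736) = 0.027807.
d = 0.273273 + 0.027807 = 0.301080.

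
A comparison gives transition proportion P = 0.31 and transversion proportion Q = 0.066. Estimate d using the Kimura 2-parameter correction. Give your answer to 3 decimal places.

0.615

Under the Kimura two-parameter model, d = −½ ln(1 − 2P − Q) − ¼ ln(1 − 2Q).
1 − 2P − Q = 0.314, giving −½ ln(0.314) = 0.579181.
1 − 2Q = 0.868, giving −¼ ln(0.868) = 0.035391.
d = 0.579181 + 0.035391 = 0.614572.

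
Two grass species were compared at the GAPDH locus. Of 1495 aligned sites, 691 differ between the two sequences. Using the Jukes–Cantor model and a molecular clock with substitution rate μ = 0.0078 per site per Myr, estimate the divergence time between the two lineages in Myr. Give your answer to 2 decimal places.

46.05

p = 691/1495 ≈ 0.462207.
d = −(3/4) ln(1 − 4p/3) = −0.75 ln(1 − 0.616276) = −0.75 ln(0.383724)
  = −0.75 × (-0.957832) = 0.718374 substitutions/site.
Under a molecular clock d = 2μt, so t = d/(2μ) = 0.718374 / (2 × 0.0078) = 46.05 Myr.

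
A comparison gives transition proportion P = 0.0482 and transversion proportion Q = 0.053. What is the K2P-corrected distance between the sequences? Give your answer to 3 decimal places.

0.109

Under the Kimura two-parameter model, d = −½ ln(1 − 2P − Q) − ¼ ln(1 − 2Q).
1 − 2P − Q = 0.8506, giving −½ ln(0.8506) = 0.080907.
1 − 2Q = 0.894, giving −¼ ln(0.894) = 0.028012.
d = 0.080907 + 0.028012 = 0.108919.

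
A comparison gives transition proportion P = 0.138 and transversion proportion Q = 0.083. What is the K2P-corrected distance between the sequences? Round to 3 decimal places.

0.268

Under the Kimura two-parameter model, d = −½ ln(1 − 2P − Q) − ¼ ln(1 − 2Q).
1 − 2P − Q = 0.641, giving −½ ln(0.641) = 0.222363.
1 − 2Q = 0.834, giving −¼ ln(0.834) = 0.045380.
d = 0.222363 + 0.045380 = 0.267743.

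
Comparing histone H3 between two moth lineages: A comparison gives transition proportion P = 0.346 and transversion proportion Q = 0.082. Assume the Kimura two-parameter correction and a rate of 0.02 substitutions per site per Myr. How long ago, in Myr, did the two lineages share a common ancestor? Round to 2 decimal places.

Under the Kimura two-parameter model, d = −½ ln(1 − 2P − Q) − ¼ ln(1 − 2Q).
1 − 2P − Q = 0.226, giving −½ ln(0.226) = 0.743610.
1 − 2Q = 0.836, giving −¼ ln(0.836) = 0.044782.
d = 0.743610 + 0.044782 = 0.788392.
Under a molecular clock d = 2μt, so t = d/(2μ) = 0.788392 / (2 × 0.02) = 19.71 Myr.

19.71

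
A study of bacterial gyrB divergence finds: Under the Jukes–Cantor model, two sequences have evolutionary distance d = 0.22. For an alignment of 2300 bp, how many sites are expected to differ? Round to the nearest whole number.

Invert JC69: p = (3/4)(1 − e^(−4d/3)) = 0.75 × (1 − e^(-0.293333)) = 0.75 × (1 − 0.745774) = 0.190670.
Expected differing sites = pL ≈ 0.190670 × 2300 = 438.541 ≈ 439.

439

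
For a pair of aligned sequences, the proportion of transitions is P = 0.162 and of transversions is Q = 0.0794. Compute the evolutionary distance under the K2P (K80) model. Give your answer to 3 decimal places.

0.301

Under the Kimura two-parameter model, d = −½ ln(1 − 2P − Q) − ¼ ln(1 − 2Q).
1 − 2P − Q = 0.5966, giving −½ ln(0.5966) = 0.258254.
1 − 2Q = 0.8412, giving −¼ ln(0.8412) = 0.043231.
d = 0.258254 + 0.043231 = 0.301485.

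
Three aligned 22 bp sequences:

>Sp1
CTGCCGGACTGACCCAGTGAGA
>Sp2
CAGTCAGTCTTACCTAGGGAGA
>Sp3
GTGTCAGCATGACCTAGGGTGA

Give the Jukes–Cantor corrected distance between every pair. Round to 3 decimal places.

Sp1–Sp2: 7/22 sites differ → p ≈ 0.318182, d = −0.75 ln(1 − 0.424243) = 0.414052 ≈ 0.414.
Sp1–Sp3: 8/22 sites differ → p ≈ 0.363636, d = −0.75 ln(1 − 0.484848) = 0.497470 ≈ 0.497.
Sp2–Sp3: 6/22 sites differ → p ≈ 0.272727, d = −0.75 ln(1 − 0.363636) = 0.338988 ≈ 0.339.

d(Sp1,Sp2) = 0.414, d(Sp1,Sp3) = 0.497, d(Sp2,Sp3) = 0.339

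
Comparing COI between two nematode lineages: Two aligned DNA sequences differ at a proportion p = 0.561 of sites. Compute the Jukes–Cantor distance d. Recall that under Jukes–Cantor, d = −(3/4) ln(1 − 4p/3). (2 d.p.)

d = −(3/4) ln(1 − 4p/3) = −0.75 ln(1 − 0.748) = −0.75 ln(0.252)
  = −0.75 × (-1.378326) = 1.033745 substitutions/site.

1.03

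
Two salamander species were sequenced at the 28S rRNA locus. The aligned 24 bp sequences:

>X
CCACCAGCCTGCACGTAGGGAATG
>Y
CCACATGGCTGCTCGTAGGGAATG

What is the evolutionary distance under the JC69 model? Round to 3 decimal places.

The sequences differ at 4 of 24 sites (5, 6, 8, 13), so p = 4/24 ≈ 0.166667.
d = −(3/4) ln(1 − 4p/3) = −0.75 ln(1 − 0.222223) = −0.75 ln(0.777777)
  = −0.75 × (-0.251315) = 0.188486 substitutions/site.

0.188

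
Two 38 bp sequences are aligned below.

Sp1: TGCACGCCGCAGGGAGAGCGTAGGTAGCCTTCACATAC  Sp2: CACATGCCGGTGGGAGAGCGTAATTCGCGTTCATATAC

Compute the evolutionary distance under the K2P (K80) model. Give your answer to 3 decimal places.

0.327

Of 38 sites, 5 differences are transitions and 5 are transversions, so P = 5/38 ≈ 0.131579 and Q = 5/38 ≈ 0.131579.
Under the Kimura two-parameter model, d = −½ ln(1 − 2P − Q) − ¼ ln(1 − 2Q).
1 − 2P − Q = 0.605263, giving −½ ln(0.605263) = 0.251046.
1 − 2Q = 0.736842, giving −¼ ln(0.736842) = 0.076345.
d = 0.251046 + 0.076345 = 0.327391.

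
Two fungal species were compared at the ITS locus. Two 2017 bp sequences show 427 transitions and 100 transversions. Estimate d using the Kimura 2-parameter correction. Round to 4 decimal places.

P = 427/2017 ≈ 0.211701 and Q = 100/2017 ≈ 0.049579.
Under the Kimura two-parameter model, d = −½ ln(1 − 2P − Q) − ¼ ln(1 − 2Q).
1 − 2P − Q = 0.527019, giving −½ ln(0.527019) = 0.320259.
1 − 2Q = 0.900842, giving −¼ ln(0.900842) = 0.026106.
d = 0.320259 + 0.026106 = 0.346365.

0.3464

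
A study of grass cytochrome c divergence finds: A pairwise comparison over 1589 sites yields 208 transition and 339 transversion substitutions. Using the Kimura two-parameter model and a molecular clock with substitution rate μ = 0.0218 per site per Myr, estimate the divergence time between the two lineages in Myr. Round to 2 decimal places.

10.58

P = 208/1589 ≈ 0.1309 and Q = 339/1589 ≈ 0.213342.
Under the Kimura two-parameter model, d = −½ ln(1 − 2P − Q) − ¼ ln(1 − 2Q).
1 − 2P − Q = 0.524858, giving −½ ln(0.524858) = 0.322314.
1 − 2Q = 0.573316, giving −¼ ln(0.573316) = 0.139080.
d = 0.322314 + 0.139080 = 0.461394.
Under a molecular clock d = 2μt, so t = d/(2μ) = 0.461394 / (2 × 0.0218) = 10.58 Myr.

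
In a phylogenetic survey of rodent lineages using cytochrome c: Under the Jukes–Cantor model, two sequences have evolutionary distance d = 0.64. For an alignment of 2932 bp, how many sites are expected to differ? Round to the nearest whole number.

1262

Invert JC69: p = (3/4)(1 − e^(−4d/3)) = 0.75 × (1 − e^(-0.853333)) = 0.75 × (1 − 0.425993) = 0.430505.
Expected differing sites = pL ≈ 0.430505 × 2932 = 1262.24066 ≈ 1262.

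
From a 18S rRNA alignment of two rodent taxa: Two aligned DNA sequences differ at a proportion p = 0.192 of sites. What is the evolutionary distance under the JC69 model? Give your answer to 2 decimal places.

d = −(3/4) ln(1 − 4p/3) = −0.75 ln(1 − 0.256) = −0.75 ln(0.744)
  = −0.75 × (-0.295714) = 0.221786 substitutions/site.

0.22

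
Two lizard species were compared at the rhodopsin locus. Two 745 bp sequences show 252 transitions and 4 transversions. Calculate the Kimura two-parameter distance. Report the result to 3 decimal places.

0.575

P = 252/745 ≈ 0.338255 and Q = 4/745 ≈ 0.005369.
Under the Kimura two-parameter model, d = −½ ln(1 − 2P − Q) − ¼ ln(1 − 2Q).
1 − 2P − Q = 0.318121, giving −½ ln(0.318121) = 0.572662.
1 − 2Q = 0.989262, giving −¼ ln(0.989262) = 0.002699.
d = 0.572662 + 0.002699 = 0.575361.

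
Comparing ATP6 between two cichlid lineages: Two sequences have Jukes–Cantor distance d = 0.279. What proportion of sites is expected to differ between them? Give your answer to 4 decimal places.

0.2330

p = (3/4)(1 − e^(−4d/3)) = 0.75 × (1 − e^(-0.372)) = 0.75 × (1 − 0.689354) = 0.232985.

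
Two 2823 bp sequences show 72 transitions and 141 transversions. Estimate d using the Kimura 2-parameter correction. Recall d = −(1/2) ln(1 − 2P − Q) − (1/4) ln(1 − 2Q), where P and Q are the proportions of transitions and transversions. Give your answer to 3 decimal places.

P = 72/2823 ≈ 0.025505 and Q = 141/2823 ≈ 0.049947.
Under the Kimura two-parameter model, d = −½ ln(1 − 2P − Q) − ¼ ln(1 − 2Q).
1 − 2P − Q = 0.899043, giving −½ ln(0.899043) = 0.053212.
1 − 2Q = 0.900106, giving −¼ ln(0.900106) = 0.026311.
d = 0.053212 + 0.026311 = 0.079523.

0.080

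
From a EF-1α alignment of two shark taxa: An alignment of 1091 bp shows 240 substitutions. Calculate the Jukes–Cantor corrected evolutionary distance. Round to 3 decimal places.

p = 240/1091 ≈ 0.219982.
d = −(3/4) ln(1 − 4p/3) = −0.75 ln(1 − 0.293309) = −0.75 ln(0.706691)
  = −0.75 × (-0.347162) = 0.260372 substitutions/site.

0.260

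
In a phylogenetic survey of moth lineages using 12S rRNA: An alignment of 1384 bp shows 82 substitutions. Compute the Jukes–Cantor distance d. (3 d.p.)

p = 82/1384 ≈ 0.059249.
d = −(3/4) ln(1 − 4p/3) = −0.75 ln(1 − 0.078999) = −0.75 ln(0.921001)
  = −0.75 × (-0.082294) = 0.061721 substitutions/site.

0.062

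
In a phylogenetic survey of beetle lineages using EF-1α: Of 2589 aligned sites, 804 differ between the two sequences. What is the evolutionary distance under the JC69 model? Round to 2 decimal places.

p = 804/2589 ≈ 0.310545.
d = −(3/4) ln(1 − 4p/3) = −0.75 ln(1 − 0.41406) = −0.75 ln(0.58594)
  = −0.75 × (-0.534538) = 0.400904 substitutions/site.

0.40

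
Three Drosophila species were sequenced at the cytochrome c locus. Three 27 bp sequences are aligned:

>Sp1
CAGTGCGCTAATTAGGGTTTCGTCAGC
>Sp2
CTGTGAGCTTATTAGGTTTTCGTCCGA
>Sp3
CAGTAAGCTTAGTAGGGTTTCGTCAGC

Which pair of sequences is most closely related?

Sp1 and Sp3

Sp1–Sp2: 6/27 differ, p = 0.222, d = 0.264.
Sp1–Sp3: 4/27 differ, p = 0.148, d = 0.165.
Sp2–Sp3: 6/27 differ, p = 0.222, d = 0.264.
The smallest distance is between Sp1 and Sp3.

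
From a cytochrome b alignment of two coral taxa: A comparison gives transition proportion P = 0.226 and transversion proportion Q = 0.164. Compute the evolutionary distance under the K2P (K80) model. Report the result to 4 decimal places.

Under the Kimura two-parameter model, d = −½ ln(1 − 2P − Q) − ¼ ln(1 − 2Q).
1 − 2P − Q = 0.384, giving −½ ln(0.384) = 0.478556.
1 − 2Q = 0.672, giving −¼ ln(0.672) = 0.099374.
d = 0.478556 + 0.099374 = 0.577930.

0.5779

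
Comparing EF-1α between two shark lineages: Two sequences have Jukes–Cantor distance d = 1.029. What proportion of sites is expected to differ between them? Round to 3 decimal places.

p = (3/4)(1 − e^(−4d/3)) = 0.75 × (1 − e^(-1.372)) = 0.75 × (1 − 0.253599) = 0.559801.

0.560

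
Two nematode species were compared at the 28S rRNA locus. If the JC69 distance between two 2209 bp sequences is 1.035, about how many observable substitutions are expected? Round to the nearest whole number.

Invert JC69: p = (3/4)(1 − e^(−4d/3)) = 0.75 × (1 − e^(-1.38)) = 0.75 × (1 − 0.251579) = 0.561316.
Expected differing sites = pL ≈ 0.561316 × 2209 = 1239.947044 ≈ 1240.

1240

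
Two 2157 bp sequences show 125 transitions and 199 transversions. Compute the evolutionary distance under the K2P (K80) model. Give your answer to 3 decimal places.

0.168

P = 125/2157 ≈ 0.057951 and Q = 199/2157 ≈ 0.092258.
Under the Kimura two-parameter model, d = −½ ln(1 − 2P − Q) − ¼ ln(1 − 2Q).
1 − 2P − Q = 0.79184, giving −½ ln(0.79184) = 0.116698.
1 − 2Q = 0.815484, giving −¼ ln(0.815484) = 0.050993.
d = 0.116698 + 0.050993 = 0.167691.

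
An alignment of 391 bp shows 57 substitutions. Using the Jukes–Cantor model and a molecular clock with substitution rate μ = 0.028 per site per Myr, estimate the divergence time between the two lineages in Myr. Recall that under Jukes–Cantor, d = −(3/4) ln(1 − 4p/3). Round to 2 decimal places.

p = 57/391 ≈ 0.14578.
d = −(3/4) ln(1 − 4p/3) = −0.75 ln(1 − 0.194373) = −0.75 ln(0.805627)
  = −0.75 × (-0.216134) = 0.162101 substitutions/site.
Under a molecular clock d = 2μt, so t = d/(2μ) = 0.162101 / (2 × 0.028) = 2.89 Myr.

2.89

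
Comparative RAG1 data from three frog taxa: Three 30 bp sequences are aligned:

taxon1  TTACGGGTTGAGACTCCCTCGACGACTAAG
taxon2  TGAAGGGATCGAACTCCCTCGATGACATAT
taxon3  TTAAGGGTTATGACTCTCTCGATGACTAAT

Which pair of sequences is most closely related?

taxon1–taxon2: 10/30 differ, p = 0.333, d = 0.441.
taxon1–taxon3: 6/30 differ, p = 0.200, d = 0.233.
taxon2–taxon3: 8/30 differ, p = 0.267, d = 0.330.
The smallest distance is between taxon1 and taxon3.

taxon1 and taxon3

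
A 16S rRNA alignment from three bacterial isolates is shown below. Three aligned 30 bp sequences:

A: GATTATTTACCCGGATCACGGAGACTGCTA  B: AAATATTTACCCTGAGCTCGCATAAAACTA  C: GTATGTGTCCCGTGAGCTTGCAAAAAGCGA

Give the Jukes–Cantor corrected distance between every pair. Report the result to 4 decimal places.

A–B: 10/30 sites differ → p ≈ 0.333333, d = −0.75 ln(1 − 0.444444) = 0.440839 ≈ 0.4408.
A–C: 15/30 sites differ → p = 0.5, d = −0.75 ln(1 − 0.666667) = 0.823960 ≈ 0.8240.
B–C: 10/30 sites differ → p ≈ 0.333333, d = −0.75 ln(1 − 0.444444) = 0.440839 ≈ 0.4408.

d(A,B) = 0.4408, d(A,C) = 0.8240, d(B,C) = 0.4408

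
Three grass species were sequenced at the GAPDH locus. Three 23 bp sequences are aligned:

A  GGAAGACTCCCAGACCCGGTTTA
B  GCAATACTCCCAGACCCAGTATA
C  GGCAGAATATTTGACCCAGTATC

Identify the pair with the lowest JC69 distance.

A–B: 4/23 differ, p = 0.174, d = 0.198.
A–C: 9/23 differ, p = 0.391, d = 0.553.
B–C: 9/23 differ, p = 0.391, d = 0.553.
The smallest distance is between A and B.

A and B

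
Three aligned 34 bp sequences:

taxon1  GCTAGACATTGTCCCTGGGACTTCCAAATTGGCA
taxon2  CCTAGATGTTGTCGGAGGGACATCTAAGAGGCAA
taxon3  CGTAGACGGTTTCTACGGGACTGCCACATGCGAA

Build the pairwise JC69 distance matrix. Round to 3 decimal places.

taxon1–taxon2: 13/34 sites differ → p ≈ 0.382353, d = −0.75 ln(1 − 0.509804) = 0.534712 ≈ 0.535.
taxon1–taxon3: 13/34 sites differ → p ≈ 0.382353, d = −0.75 ln(1 − 0.509804) = 0.534712 ≈ 0.535.
taxon2–taxon3: 15/34 sites differ → p ≈ 0.441176, d = −0.75 ln(1 − 0.588235) = 0.665477 ≈ 0.665.

d(taxon1,taxon2) = 0.535, d(taxon1,taxon3) = 0.535, d(taxon2,taxon3) = 0.665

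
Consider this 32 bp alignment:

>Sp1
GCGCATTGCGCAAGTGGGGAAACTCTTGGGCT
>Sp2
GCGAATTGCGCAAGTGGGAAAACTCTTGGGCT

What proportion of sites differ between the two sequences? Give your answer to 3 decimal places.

0.063

The sequences differ at 2 of 32 positions (sites 4, 19).
p = 2/32 = 0.0625 ≈ 0.063 (to 3 d.p.).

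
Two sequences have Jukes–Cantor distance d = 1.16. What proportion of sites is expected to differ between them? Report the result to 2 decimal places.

0.59

p = (3/4)(1 − e^(−4d/3)) = 0.75 × (1 − e^(-1.546667)) = 0.75 × (1 − 0.212957) = 0.590282.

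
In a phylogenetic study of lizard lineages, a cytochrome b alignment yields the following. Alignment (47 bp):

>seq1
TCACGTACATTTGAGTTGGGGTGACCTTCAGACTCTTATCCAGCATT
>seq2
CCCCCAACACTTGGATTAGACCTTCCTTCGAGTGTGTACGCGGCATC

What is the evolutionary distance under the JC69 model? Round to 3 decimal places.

The sequences differ at 24 of 47 sites, so p = 24/47 ≈ 0.510638.
d = −(3/4) ln(1 − 4p/3) = −0.75 ln(1 − 0.680851) = −0.75 ln(0.319149)
  = −0.75 × (-1.142097) = 0.856573 substitutions/site.

0.857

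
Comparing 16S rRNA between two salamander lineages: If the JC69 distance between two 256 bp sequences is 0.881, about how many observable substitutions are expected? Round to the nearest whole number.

133

Invert JC69: p = (3/4)(1 − e^(−4d/3)) = 0.75 × (1 − e^(-1.174667)) = 0.75 × (1 − 0.308922) = 0.518309.
Expected differing sites = pL ≈ 0.518309 × 256 = 132.687104 ≈ 133.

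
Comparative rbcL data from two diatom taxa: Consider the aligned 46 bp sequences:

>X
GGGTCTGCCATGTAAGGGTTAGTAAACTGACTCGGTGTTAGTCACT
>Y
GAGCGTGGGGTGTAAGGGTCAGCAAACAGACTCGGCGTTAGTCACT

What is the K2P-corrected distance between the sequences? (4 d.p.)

0.2615

Of 46 sites, 6 differences are transitions and 4 are transversions, so P = 6/46 ≈ 0.130435 and Q = 4/46 ≈ 0.086957.
Under the Kimura two-parameter model, d = −½ ln(1 − 2P − Q) − ¼ ln(1 − 2Q).
1 − 2P − Q = 0.652173, giving −½ ln(0.652173) = 0.213723.
1 − 2Q = 0.826086, giving −¼ ln(0.826086) = 0.047764.
d = 0.213723 + 0.047764 = 0.261487.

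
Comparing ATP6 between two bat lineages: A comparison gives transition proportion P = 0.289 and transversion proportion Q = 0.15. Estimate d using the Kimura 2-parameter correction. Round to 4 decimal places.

Under the Kimura two-parameter model, d = −½ ln(1 − 2P − Q) − ¼ ln(1 − 2Q).
1 − 2P − Q = 0.272, giving −½ ln(0.272) = 0.650977.
1 − 2Q = 0.7, giving −¼ ln(0.7) = 0.089169.
d = 0.650977 + 0.089169 = 0.740146.

0.7401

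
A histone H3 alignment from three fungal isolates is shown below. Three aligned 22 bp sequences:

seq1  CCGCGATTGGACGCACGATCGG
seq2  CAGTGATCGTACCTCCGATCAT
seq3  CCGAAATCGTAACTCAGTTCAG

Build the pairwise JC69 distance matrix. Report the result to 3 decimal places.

seq1–seq2: 9/22 sites differ → p ≈ 0.409091, d = −0.75 ln(1 − 0.545455) = 0.591344 ≈ 0.591.
seq1–seq3: 11/22 sites differ → p = 0.5, d = −0.75 ln(1 − 0.666667) = 0.823960 ≈ 0.824.
seq2–seq3: 7/22 sites differ → p ≈ 0.318182, d = −0.75 ln(1 − 0.424243) = 0.414052 ≈ 0.414.

d(seq1,seq2) = 0.591, d(seq1,seq3) = 0.824, d(seq2,seq3) = 0.414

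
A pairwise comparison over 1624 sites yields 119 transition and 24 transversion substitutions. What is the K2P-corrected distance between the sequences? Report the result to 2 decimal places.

P = 119/1624 ≈ 0.073276 and Q = 24/1624 ≈ 0.014778.
Under the Kimura two-parameter model, d = −½ ln(1 − 2P − Q) − ¼ ln(1 − 2Q).
1 − 2P − Q = 0.83867, giving −½ ln(0.83867) = 0.087969.
1 − 2Q = 0.970444, giving −¼ ln(0.970444) = 0.007500.
d = 0.087969 + 0.007500 = 0.095469.

0.10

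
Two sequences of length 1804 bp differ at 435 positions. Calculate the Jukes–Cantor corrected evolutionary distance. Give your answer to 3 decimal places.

p = 435/1804 ≈ 0.241131.
d = −(3/4) ln(1 − 4p/3) = −0.75 ln(1 − 0.321508) = −0.75 ln(0.678492)
  = −0.75 × (-0.387883) = 0.290912 substitutions/site.

0.291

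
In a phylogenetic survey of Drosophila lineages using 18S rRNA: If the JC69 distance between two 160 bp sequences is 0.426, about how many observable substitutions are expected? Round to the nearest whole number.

Invert JC69: p = (3/4)(1 − e^(−4d/3)) = 0.75 × (1 − e^(-0.568)) = 0.75 × (1 − 0.566658) = 0.325007.
Expected differing sites = pL ≈ 0.325007 × 160 = 52.00112 ≈ 52.

52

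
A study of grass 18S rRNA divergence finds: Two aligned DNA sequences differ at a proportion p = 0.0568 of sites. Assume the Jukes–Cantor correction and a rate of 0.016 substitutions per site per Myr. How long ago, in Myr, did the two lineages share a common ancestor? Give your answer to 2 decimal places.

d = −(3/4) ln(1 − 4p/3) = −0.75 ln(1 − 0.075733) = −0.75 ln(0.924267)
  = −0.75 × (-0.078754) = 0.059066 substitutions/site.
Under a molecular clock d = 2μt, so t = d/(2μ) = 0.059066 / (2 × 0.016) = 1.85 Myr.

1.85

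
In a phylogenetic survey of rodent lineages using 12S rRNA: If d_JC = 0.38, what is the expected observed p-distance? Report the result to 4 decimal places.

0.2981

p = (3/4)(1 − e^(−4d/3)) = 0.75 × (1 − e^(-0.506667)) = 0.75 × (1 − 0.602500) = 0.298125.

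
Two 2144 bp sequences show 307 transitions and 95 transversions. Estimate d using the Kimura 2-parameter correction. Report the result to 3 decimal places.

0.224

P = 307/2144 ≈ 0.14319 and Q = 95/2144 ≈ 0.04431.
Under the Kimura two-parameter model, d = −½ ln(1 − 2P − Q) − ¼ ln(1 − 2Q).
1 − 2P − Q = 0.66931, giving −½ ln(0.66931) = 0.200754.
1 − 2Q = 0.91138, giving −¼ ln(0.91138) = 0.023199.
d = 0.200754 + 0.023199 = 0.223953.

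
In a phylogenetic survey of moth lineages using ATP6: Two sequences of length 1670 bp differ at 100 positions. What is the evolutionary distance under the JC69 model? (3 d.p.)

0.062

p = 100/1670 ≈ 0.05988.
d = −(3/4) ln(1 − 4p/3) = −0.75 ln(1 − 0.07984) = −0.75 ln(0.92016)
  = −0.75 × (-0.083208) = 0.062406 substitutions/site.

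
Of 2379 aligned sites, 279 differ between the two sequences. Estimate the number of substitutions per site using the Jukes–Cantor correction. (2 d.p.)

p = 279/2379 ≈ 0.117276.
d = −(3/4) ln(1 − 4p/3) = −0.75 ln(1 − 0.156368) = −0.75 ln(0.843632)
  = −0.75 × (-0.170039) = 0.127529 substitutions/site.

0.13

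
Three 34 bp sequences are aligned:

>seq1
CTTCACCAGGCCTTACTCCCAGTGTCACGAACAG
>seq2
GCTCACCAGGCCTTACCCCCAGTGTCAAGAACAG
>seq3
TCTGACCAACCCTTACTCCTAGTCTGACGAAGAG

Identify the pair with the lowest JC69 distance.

seq1–seq2: 4/34 differ, p = 0.118, d = 0.128.
seq1–seq3: 9/34 differ, p = 0.265, d = 0.326.
seq2–seq3: 10/34 differ, p = 0.294, d = 0.373.
The smallest distance is between seq1 and seq2.

seq1 and seq2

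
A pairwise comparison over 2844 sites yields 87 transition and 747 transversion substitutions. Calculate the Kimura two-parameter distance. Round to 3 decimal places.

0.382

P = 87/2844 ≈ 0.030591 and Q = 747/2844 ≈ 0.262658.
Under the Kimura two-parameter model, d = −½ ln(1 − 2P − Q) − ¼ ln(1 − 2Q).
1 − 2P − Q = 0.67616, giving −½ ln(0.67616) = 0.195663.
1 − 2Q = 0.474684, giving −¼ ln(0.474684) = 0.186276.
d = 0.195663 + 0.186276 = 0.381939.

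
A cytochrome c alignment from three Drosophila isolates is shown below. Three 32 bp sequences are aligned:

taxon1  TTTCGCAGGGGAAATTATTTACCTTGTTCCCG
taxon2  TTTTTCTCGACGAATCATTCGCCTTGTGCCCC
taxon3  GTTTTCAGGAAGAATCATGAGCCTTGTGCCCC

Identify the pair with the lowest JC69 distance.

taxon2 and taxon3

taxon1–taxon2: 12/32 differ, p = 0.375, d = 0.520.
taxon1–taxon3: 12/32 differ, p = 0.375, d = 0.520.
taxon2–taxon3: 6/32 differ, p = 0.188, d = 0.216.
The smallest distance is between taxon2 and taxon3.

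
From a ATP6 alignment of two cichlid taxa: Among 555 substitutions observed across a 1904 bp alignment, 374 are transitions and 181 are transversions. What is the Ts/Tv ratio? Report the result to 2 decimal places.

R = 374/181 = 2.066298… ≈ 2.07 (to 2 d.p.).

2.07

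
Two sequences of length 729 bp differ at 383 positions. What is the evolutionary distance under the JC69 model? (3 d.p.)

p = 383/729 ≈ 0.525377.
d = −(3/4) ln(1 − 4p/3) = −0.75 ln(1 − 0.700503) = −0.75 ln(0.299497)
  = −0.75 × (-1.205651) = 0.904238 substitutions/site.

0.904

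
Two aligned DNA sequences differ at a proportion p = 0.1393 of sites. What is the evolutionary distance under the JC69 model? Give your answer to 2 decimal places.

0.15

d = −(3/4) ln(1 − 4p/3) = −0.75 ln(1 − 0.185733) = −0.75 ln(0.814267)
  = −0.75 × (-0.205467) = 0.154100 substitutions/site.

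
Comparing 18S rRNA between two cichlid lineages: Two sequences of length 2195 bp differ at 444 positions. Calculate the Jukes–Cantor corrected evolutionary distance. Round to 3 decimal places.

0.236

p = 444/2195 ≈ 0.202278.
d = −(3/4) ln(1 − 4p/3) = −0.75 ln(1 − 0.269704) = −0.75 ln(0.730296)
  = −0.75 × (-0.314305) = 0.235729 substitutions/site.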